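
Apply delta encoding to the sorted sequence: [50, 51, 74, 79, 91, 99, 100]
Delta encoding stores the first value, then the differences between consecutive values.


First value: 50
Deltas:
  51 - 50 = 1
  74 - 51 = 23
  79 - 74 = 5
  91 - 79 = 12
  99 - 91 = 8
  100 - 99 = 1


Delta encoded: [50, 1, 23, 5, 12, 8, 1]


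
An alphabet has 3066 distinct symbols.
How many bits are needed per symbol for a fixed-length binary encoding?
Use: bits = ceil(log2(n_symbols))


log2(3066) = 11.5821
Bracket: 2^11 = 2048 < 3066 <= 2^12 = 4096
So ceil(log2(3066)) = 12

bits = ceil(log2(3066)) = ceil(11.5821) = 12 bits


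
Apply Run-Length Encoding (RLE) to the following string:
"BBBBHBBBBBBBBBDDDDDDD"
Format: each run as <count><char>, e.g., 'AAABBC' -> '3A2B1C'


Scanning runs left to right:
  i=0: run of 'B' x 4 -> '4B'
  i=4: run of 'H' x 1 -> '1H'
  i=5: run of 'B' x 9 -> '9B'
  i=14: run of 'D' x 7 -> '7D'

RLE = 4B1H9B7D


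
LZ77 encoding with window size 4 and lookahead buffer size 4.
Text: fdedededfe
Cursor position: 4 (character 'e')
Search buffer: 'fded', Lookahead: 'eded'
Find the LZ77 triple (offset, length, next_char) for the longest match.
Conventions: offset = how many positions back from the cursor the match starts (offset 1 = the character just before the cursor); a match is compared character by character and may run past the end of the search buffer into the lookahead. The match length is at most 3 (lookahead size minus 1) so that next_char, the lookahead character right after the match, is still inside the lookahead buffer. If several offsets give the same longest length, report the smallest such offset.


Try each offset into the search buffer:
  offset=1 (pos 3, char 'd'): match length 0
  offset=2 (pos 2, char 'e'): match length 3
  offset=3 (pos 1, char 'd'): match length 0
  offset=4 (pos 0, char 'f'): match length 0
Longest match has length 3 at offset 2.
next_char = character at position 4 + 3 = 7 -> 'd'

Best match: offset=2, length=3 (matching 'ede' starting at position 2)
LZ77 triple: (2, 3, 'd')


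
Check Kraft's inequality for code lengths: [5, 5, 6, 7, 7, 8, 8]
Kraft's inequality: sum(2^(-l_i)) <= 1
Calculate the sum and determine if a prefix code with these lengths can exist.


Sum = 2^(-5) + 2^(-5) + 2^(-6) + 2^(-7) + 2^(-7) + 2^(-8) + 2^(-8)
    = 0.03125 + 0.03125 + 0.015625 + 0.0078125 + 0.0078125 + 0.00390625 + 0.00390625
    = 26/256 = 0.1015625
Since 0.1015625 <= 1, Kraft's inequality IS satisfied.
A prefix code with these lengths CAN exist.

Kraft sum = 0.1015625. Satisfied.


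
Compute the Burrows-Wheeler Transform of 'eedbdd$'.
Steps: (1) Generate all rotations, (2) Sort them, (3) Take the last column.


Rotations (sorted):
  0: $eedbdd -> last char: d
  1: bdd$eed -> last char: d
  2: d$eedbd -> last char: d
  3: dbdd$ee -> last char: e
  4: dd$eedb -> last char: b
  5: edbdd$e -> last char: e
  6: eedbdd$ -> last char: $


BWT = dddebe$


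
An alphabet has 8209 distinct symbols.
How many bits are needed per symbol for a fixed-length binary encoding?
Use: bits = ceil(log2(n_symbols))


log2(8209) = 13.003
Bracket: 2^13 = 8192 < 8209 <= 2^14 = 16384
So ceil(log2(8209)) = 14

bits = ceil(log2(8209)) = ceil(13.003) = 14 bits


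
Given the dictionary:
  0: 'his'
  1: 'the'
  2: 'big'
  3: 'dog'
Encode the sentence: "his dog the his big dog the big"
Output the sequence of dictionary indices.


Look up each word in the dictionary:
  'his' -> 0
  'dog' -> 3
  'the' -> 1
  'his' -> 0
  'big' -> 2
  'dog' -> 3
  'the' -> 1
  'big' -> 2

Encoded: [0, 3, 1, 0, 2, 3, 1, 2]


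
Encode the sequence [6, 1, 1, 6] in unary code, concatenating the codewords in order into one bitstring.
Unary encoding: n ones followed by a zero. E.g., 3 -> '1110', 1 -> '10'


Encode each number as n ones followed by a terminating 0:
  6 -> 1111110 (7 bits)
  1 -> 10 (2 bits)
  1 -> 10 (2 bits)
  6 -> 1111110 (7 bits)
Total length = 7 + 2 + 2 + 7 = 18 bits.

Unary([6, 1, 1, 6]) = 111111010101111110 (18 bits)


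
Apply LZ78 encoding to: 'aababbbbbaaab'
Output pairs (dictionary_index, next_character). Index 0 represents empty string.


LZ78 encoding steps:
Dictionary: {0: ''}
Step 1: w='' (idx 0), next='a' -> output (0, 'a'), add 'a' as idx 1
Step 2: w='a' (idx 1), next='b' -> output (1, 'b'), add 'ab' as idx 2
Step 3: w='ab' (idx 2), next='b' -> output (2, 'b'), add 'abb' as idx 3
Step 4: w='' (idx 0), next='b' -> output (0, 'b'), add 'b' as idx 4
Step 5: w='b' (idx 4), next='b' -> output (4, 'b'), add 'bb' as idx 5
Step 6: w='a' (idx 1), next='a' -> output (1, 'a'), add 'aa' as idx 6
Step 7: w='ab' (idx 2), end of input -> output (2, '')


Encoded: [(0, 'a'), (1, 'b'), (2, 'b'), (0, 'b'), (4, 'b'), (1, 'a'), (2, '')]


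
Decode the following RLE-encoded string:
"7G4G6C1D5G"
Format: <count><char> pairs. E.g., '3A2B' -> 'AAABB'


Expanding each <count><char> pair:
  7G -> 'GGGGGGG'
  4G -> 'GGGG'
  6C -> 'CCCCCC'
  1D -> 'D'
  5G -> 'GGGGG'

Decoded = GGGGGGGGGGGCCCCCCDGGGGG


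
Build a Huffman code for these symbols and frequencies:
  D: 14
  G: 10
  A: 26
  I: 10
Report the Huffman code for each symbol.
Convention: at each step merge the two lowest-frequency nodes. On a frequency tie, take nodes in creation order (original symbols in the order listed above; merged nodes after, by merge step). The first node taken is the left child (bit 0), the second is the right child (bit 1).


Huffman tree construction:
Step 1: Merge G(10) + I(10) = 20
Step 2: Merge D(14) + (G+I)(20) = 34
Step 3: Merge A(26) + (D+(G+I))(34) = 60
Read each symbol's code off the tree from the root (left child = 0, right child = 1).

Codes:
  D: 10 (length 2)
  G: 110 (length 3)
  A: 0 (length 1)
  I: 111 (length 3)
Average code length: 114/60 = 1.9000 bits/symbol


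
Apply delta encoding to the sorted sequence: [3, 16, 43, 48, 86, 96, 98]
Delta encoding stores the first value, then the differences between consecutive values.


First value: 3
Deltas:
  16 - 3 = 13
  43 - 16 = 27
  48 - 43 = 5
  86 - 48 = 38
  96 - 86 = 10
  98 - 96 = 2


Delta encoded: [3, 13, 27, 5, 38, 10, 2]


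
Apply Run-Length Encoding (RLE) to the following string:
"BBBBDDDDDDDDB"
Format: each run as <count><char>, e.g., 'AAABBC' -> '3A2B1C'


Scanning runs left to right:
  i=0: run of 'B' x 4 -> '4B'
  i=4: run of 'D' x 8 -> '8D'
  i=12: run of 'B' x 1 -> '1B'

RLE = 4B8D1B


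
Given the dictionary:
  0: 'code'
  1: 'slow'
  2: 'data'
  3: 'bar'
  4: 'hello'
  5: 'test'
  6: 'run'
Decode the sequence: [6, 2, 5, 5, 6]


Look up each index in the dictionary:
  6 -> 'run'
  2 -> 'data'
  5 -> 'test'
  5 -> 'test'
  6 -> 'run'

Decoded: "run data test test run"


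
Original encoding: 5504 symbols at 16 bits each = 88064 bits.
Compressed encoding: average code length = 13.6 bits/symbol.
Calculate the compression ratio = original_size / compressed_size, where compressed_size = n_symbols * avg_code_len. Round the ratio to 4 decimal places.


original_size = n_symbols * orig_bits = 5504 * 16 = 88064 bits
compressed_size = n_symbols * avg_code_len = 5504 * 13.6 = 74854.4 bits
ratio = original_size / compressed_size = 88064 / 74854.4 = 1.1765

Compression ratio = 1.1765


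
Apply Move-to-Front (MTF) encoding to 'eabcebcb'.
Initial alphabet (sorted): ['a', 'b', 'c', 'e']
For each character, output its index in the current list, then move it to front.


MTF encoding:
'e': index 3 in ['a', 'b', 'c', 'e'] -> ['e', 'a', 'b', 'c']
'a': index 1 in ['e', 'a', 'b', 'c'] -> ['a', 'e', 'b', 'c']
'b': index 2 in ['a', 'e', 'b', 'c'] -> ['b', 'a', 'e', 'c']
'c': index 3 in ['b', 'a', 'e', 'c'] -> ['c', 'b', 'a', 'e']
'e': index 3 in ['c', 'b', 'a', 'e'] -> ['e', 'c', 'b', 'a']
'b': index 2 in ['e', 'c', 'b', 'a'] -> ['b', 'e', 'c', 'a']
'c': index 2 in ['b', 'e', 'c', 'a'] -> ['c', 'b', 'e', 'a']
'b': index 1 in ['c', 'b', 'e', 'a'] -> ['b', 'c', 'e', 'a']


Output: [3, 1, 2, 3, 3, 2, 2, 1]


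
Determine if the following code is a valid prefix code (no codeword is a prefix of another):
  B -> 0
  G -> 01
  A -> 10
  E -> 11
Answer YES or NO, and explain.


Checking each pair (does one codeword prefix another?):
  B='0' vs G='01': prefix -- VIOLATION

NO -- this is NOT a valid prefix code. B (0) is a prefix of G (01).


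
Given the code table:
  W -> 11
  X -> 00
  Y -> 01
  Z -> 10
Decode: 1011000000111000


Decoding:
10 -> Z
11 -> W
00 -> X
00 -> X
00 -> X
11 -> W
10 -> Z
00 -> X


Result: ZWXXXWZX


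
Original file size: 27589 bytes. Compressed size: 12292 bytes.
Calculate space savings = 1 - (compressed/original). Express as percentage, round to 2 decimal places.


ratio = compressed/original = 12292/27589 = 0.44554
savings = 1 - ratio = 1 - 0.44554 = 0.55446
as a percentage: 0.55446 * 100 = 55.45%

Space savings = 1 - 12292/27589 = 55.45%


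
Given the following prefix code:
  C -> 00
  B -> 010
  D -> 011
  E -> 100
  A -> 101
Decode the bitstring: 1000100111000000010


Decoding step by step:
Bits 100 -> E
Bits 010 -> B
Bits 011 -> D
Bits 100 -> E
Bits 00 -> C
Bits 00 -> C
Bits 010 -> B


Decoded message: EBDECCB


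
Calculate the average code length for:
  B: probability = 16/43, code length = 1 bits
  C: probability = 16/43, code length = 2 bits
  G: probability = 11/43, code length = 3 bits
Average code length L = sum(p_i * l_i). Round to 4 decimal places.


Weighted contributions p_i * l_i:
  B: (16/43) * 1 = 16/43
  C: (16/43) * 2 = 32/43
  G: (11/43) * 3 = 33/43
Sum = (16 + 32 + 33)/43 = 81/43

L = 81/43 = 1.8837 bits/symbol


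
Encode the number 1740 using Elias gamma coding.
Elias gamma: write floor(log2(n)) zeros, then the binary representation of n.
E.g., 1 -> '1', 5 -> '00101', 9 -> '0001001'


num_bits = floor(log2(1740)) + 1 = 11
leading_zeros = num_bits - 1 = 10
binary(1740) = 11011001100

Elias gamma(1740) = '0000000000' + '11011001100' = 000000000011011001100 (21 bits)


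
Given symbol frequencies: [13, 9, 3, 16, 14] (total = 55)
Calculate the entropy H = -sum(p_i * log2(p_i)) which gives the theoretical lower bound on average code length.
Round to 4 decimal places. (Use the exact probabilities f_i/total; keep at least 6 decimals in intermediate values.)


Per-symbol terms -p_i * log2(p_i) with p_i = f_i/55:
  p = 13/55 = 0.236364: log2(p) = -2.080920, -p*log2(p) = 0.491854
  p = 9/55 = 0.163636: log2(p) = -2.611435, -p*log2(p) = 0.427326
  p = 3/55 = 0.054545: log2(p) = -4.196397, -p*log2(p) = 0.228894
  p = 16/55 = 0.290909: log2(p) = -1.781360, -p*log2(p) = 0.518214
  p = 14/55 = 0.254545: log2(p) = -1.974005, -p*log2(p) = 0.502474
H = 0.491854 + 0.427326 + 0.228894 + 0.518214 + 0.502474 = 2.168762

H = 2.1688 bits/symbol


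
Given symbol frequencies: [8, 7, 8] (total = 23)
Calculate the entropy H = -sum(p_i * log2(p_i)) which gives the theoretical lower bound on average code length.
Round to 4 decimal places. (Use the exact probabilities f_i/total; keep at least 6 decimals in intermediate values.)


Per-symbol terms -p_i * log2(p_i) with p_i = f_i/23:
  p = 8/23 = 0.347826: log2(p) = -1.523562, -p*log2(p) = 0.529935
  p = 7/23 = 0.304348: log2(p) = -1.716207, -p*log2(p) = 0.522324
  p = 8/23 = 0.347826: log2(p) = -1.523562, -p*log2(p) = 0.529935
H = 0.529935 + 0.522324 + 0.529935 = 1.582194

H = 1.5822 bits/symbol


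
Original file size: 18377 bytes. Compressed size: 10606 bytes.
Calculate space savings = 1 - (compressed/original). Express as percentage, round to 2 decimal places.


ratio = compressed/original = 10606/18377 = 0.577134
savings = 1 - ratio = 1 - 0.577134 = 0.422866
as a percentage: 0.422866 * 100 = 42.29%

Space savings = 1 - 10606/18377 = 42.29%


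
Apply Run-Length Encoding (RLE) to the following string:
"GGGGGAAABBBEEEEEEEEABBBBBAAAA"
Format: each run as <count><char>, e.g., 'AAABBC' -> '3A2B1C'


Scanning runs left to right:
  i=0: run of 'G' x 5 -> '5G'
  i=5: run of 'A' x 3 -> '3A'
  i=8: run of 'B' x 3 -> '3B'
  i=11: run of 'E' x 8 -> '8E'
  i=19: run of 'A' x 1 -> '1A'
  i=20: run of 'B' x 5 -> '5B'
  i=25: run of 'A' x 4 -> '4A'

RLE = 5G3A3B8E1A5B4A


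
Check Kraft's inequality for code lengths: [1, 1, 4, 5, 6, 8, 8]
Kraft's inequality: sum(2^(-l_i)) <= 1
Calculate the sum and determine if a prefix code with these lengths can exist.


Sum = 2^(-1) + 2^(-1) + 2^(-4) + 2^(-5) + 2^(-6) + 2^(-8) + 2^(-8)
    = 0.5 + 0.5 + 0.0625 + 0.03125 + 0.015625 + 0.00390625 + 0.00390625
    = 286/256 = 1.1171875
Since 1.1171875 > 1, Kraft's inequality is NOT satisfied.
A prefix code with these lengths CANNOT exist.

Kraft sum = 1.1171875. Not satisfied.


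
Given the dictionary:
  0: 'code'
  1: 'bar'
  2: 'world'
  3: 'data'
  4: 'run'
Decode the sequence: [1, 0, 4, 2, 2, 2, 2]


Look up each index in the dictionary:
  1 -> 'bar'
  0 -> 'code'
  4 -> 'run'
  2 -> 'world'
  2 -> 'world'
  2 -> 'world'
  2 -> 'world'

Decoded: "bar code run world world world world"


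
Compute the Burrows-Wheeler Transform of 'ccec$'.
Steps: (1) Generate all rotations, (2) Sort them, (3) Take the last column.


Rotations (sorted):
  0: $ccec -> last char: c
  1: c$cce -> last char: e
  2: ccec$ -> last char: $
  3: cec$c -> last char: c
  4: ec$cc -> last char: c


BWT = ce$cc


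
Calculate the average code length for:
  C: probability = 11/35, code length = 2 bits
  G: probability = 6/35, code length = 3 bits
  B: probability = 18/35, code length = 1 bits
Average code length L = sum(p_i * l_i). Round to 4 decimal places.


Weighted contributions p_i * l_i:
  C: (11/35) * 2 = 22/35
  G: (6/35) * 3 = 18/35
  B: (18/35) * 1 = 18/35
Sum = (22 + 18 + 18)/35 = 58/35

L = 58/35 = 1.6571 bits/symbol


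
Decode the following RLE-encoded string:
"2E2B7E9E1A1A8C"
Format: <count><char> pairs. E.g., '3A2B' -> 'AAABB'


Expanding each <count><char> pair:
  2E -> 'EE'
  2B -> 'BB'
  7E -> 'EEEEEEE'
  9E -> 'EEEEEEEEE'
  1A -> 'A'
  1A -> 'A'
  8C -> 'CCCCCCCC'

Decoded = EEBBEEEEEEEEEEEEEEEEAACCCCCCCC


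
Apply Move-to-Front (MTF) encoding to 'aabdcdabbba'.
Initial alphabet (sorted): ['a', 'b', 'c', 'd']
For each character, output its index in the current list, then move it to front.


MTF encoding:
'a': index 0 in ['a', 'b', 'c', 'd'] -> ['a', 'b', 'c', 'd']
'a': index 0 in ['a', 'b', 'c', 'd'] -> ['a', 'b', 'c', 'd']
'b': index 1 in ['a', 'b', 'c', 'd'] -> ['b', 'a', 'c', 'd']
'd': index 3 in ['b', 'a', 'c', 'd'] -> ['d', 'b', 'a', 'c']
'c': index 3 in ['d', 'b', 'a', 'c'] -> ['c', 'd', 'b', 'a']
'd': index 1 in ['c', 'd', 'b', 'a'] -> ['d', 'c', 'b', 'a']
'a': index 3 in ['d', 'c', 'b', 'a'] -> ['a', 'd', 'c', 'b']
'b': index 3 in ['a', 'd', 'c', 'b'] -> ['b', 'a', 'd', 'c']
'b': index 0 in ['b', 'a', 'd', 'c'] -> ['b', 'a', 'd', 'c']
'b': index 0 in ['b', 'a', 'd', 'c'] -> ['b', 'a', 'd', 'c']
'a': index 1 in ['b', 'a', 'd', 'c'] -> ['a', 'b', 'd', 'c']


Output: [0, 0, 1, 3, 3, 1, 3, 3, 0, 0, 1]


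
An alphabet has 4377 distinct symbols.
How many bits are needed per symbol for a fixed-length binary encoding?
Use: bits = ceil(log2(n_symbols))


log2(4377) = 12.0957
Bracket: 2^12 = 4096 < 4377 <= 2^13 = 8192
So ceil(log2(4377)) = 13

bits = ceil(log2(4377)) = ceil(12.0957) = 13 bits


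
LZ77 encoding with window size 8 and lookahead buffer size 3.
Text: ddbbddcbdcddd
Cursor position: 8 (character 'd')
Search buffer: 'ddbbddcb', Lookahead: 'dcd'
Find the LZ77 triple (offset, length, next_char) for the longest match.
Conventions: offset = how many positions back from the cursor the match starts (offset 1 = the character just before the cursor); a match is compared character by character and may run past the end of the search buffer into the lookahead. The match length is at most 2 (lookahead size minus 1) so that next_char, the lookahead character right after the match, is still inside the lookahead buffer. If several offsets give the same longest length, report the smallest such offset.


Try each offset into the search buffer:
  offset=1 (pos 7, char 'b'): match length 0
  offset=2 (pos 6, char 'c'): match length 0
  offset=3 (pos 5, char 'd'): match length 2
  offset=4 (pos 4, char 'd'): match length 1
  offset=5 (pos 3, char 'b'): match length 0
  offset=6 (pos 2, char 'b'): match length 0
  offset=7 (pos 1, char 'd'): match length 1
  offset=8 (pos 0, char 'd'): match length 1
Longest match has length 2 at offset 3.
next_char = character at position 8 + 2 = 10 -> 'd'

Best match: offset=3, length=2 (matching 'dc' starting at position 5)
LZ77 triple: (3, 2, 'd')


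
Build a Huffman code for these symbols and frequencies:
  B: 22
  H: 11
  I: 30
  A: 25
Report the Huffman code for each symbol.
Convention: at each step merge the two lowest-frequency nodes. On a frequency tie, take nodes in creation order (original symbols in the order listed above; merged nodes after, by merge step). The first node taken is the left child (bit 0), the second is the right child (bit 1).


Huffman tree construction:
Step 1: Merge H(11) + B(22) = 33
Step 2: Merge A(25) + I(30) = 55
Step 3: Merge (H+B)(33) + (A+I)(55) = 88
Read each symbol's code off the tree from the root (left child = 0, right child = 1).

Codes:
  B: 01 (length 2)
  H: 00 (length 2)
  I: 11 (length 2)
  A: 10 (length 2)
Average code length: 176/88 = 2.0000 bits/symbol


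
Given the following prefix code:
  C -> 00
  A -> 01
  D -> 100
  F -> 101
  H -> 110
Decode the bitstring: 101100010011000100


Decoding step by step:
Bits 101 -> F
Bits 100 -> D
Bits 01 -> A
Bits 00 -> C
Bits 110 -> H
Bits 00 -> C
Bits 100 -> D


Decoded message: FDACHCD


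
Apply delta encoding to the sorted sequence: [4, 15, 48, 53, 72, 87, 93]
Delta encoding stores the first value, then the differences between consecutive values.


First value: 4
Deltas:
  15 - 4 = 11
  48 - 15 = 33
  53 - 48 = 5
  72 - 53 = 19
  87 - 72 = 15
  93 - 87 = 6


Delta encoded: [4, 11, 33, 5, 19, 15, 6]


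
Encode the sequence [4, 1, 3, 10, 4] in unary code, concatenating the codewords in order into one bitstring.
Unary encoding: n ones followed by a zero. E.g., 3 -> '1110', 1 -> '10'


Encode each number as n ones followed by a terminating 0:
  4 -> 11110 (5 bits)
  1 -> 10 (2 bits)
  3 -> 1110 (4 bits)
  10 -> 11111111110 (11 bits)
  4 -> 11110 (5 bits)
Total length = 5 + 2 + 4 + 11 + 5 = 27 bits.

Unary([4, 1, 3, 10, 4]) = 111101011101111111111011110 (27 bits)


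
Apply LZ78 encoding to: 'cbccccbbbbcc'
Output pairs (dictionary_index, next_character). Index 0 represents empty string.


LZ78 encoding steps:
Dictionary: {0: ''}
Step 1: w='' (idx 0), next='c' -> output (0, 'c'), add 'c' as idx 1
Step 2: w='' (idx 0), next='b' -> output (0, 'b'), add 'b' as idx 2
Step 3: w='c' (idx 1), next='c' -> output (1, 'c'), add 'cc' as idx 3
Step 4: w='cc' (idx 3), next='b' -> output (3, 'b'), add 'ccb' as idx 4
Step 5: w='b' (idx 2), next='b' -> output (2, 'b'), add 'bb' as idx 5
Step 6: w='b' (idx 2), next='c' -> output (2, 'c'), add 'bc' as idx 6
Step 7: w='c' (idx 1), end of input -> output (1, '')


Encoded: [(0, 'c'), (0, 'b'), (1, 'c'), (3, 'b'), (2, 'b'), (2, 'c'), (1, '')]


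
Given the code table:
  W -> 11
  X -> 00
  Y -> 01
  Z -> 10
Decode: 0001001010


Decoding:
00 -> X
01 -> Y
00 -> X
10 -> Z
10 -> Z


Result: XYXZZ


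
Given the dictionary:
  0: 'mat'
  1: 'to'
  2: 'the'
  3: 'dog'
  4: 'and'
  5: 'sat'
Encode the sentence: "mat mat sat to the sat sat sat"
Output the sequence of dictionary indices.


Look up each word in the dictionary:
  'mat' -> 0
  'mat' -> 0
  'sat' -> 5
  'to' -> 1
  'the' -> 2
  'sat' -> 5
  'sat' -> 5
  'sat' -> 5

Encoded: [0, 0, 5, 1, 2, 5, 5, 5]


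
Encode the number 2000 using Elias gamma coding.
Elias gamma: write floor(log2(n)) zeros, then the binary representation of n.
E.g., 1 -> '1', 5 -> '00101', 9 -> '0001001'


num_bits = floor(log2(2000)) + 1 = 11
leading_zeros = num_bits - 1 = 10
binary(2000) = 11111010000

Elias gamma(2000) = '0000000000' + '11111010000' = 000000000011111010000 (21 bits)


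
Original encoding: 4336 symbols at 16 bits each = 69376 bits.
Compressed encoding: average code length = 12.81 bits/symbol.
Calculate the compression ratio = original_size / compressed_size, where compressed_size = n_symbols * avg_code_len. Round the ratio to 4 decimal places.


original_size = n_symbols * orig_bits = 4336 * 16 = 69376 bits
compressed_size = n_symbols * avg_code_len = 4336 * 12.81 = 55544.16 bits
ratio = original_size / compressed_size = 69376 / 55544.16 = 1.249

Compression ratio = 1.249


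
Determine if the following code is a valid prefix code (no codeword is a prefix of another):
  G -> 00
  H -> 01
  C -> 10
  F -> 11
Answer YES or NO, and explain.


Checking each pair (does one codeword prefix another?):
  G='00' vs H='01': no prefix
  G='00' vs C='10': no prefix
  G='00' vs F='11': no prefix
  H='01' vs G='00': no prefix
  H='01' vs C='10': no prefix
  H='01' vs F='11': no prefix
  C='10' vs G='00': no prefix
  C='10' vs H='01': no prefix
  C='10' vs F='11': no prefix
  F='11' vs G='00': no prefix
  F='11' vs H='01': no prefix
  F='11' vs C='10': no prefix
No violation found over all pairs.

YES -- this is a valid prefix code. No codeword is a prefix of any other codeword.


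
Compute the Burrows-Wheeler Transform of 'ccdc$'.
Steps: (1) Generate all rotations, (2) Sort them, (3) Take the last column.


Rotations (sorted):
  0: $ccdc -> last char: c
  1: c$ccd -> last char: d
  2: ccdc$ -> last char: $
  3: cdc$c -> last char: c
  4: dc$cc -> last char: c


BWT = cd$cc


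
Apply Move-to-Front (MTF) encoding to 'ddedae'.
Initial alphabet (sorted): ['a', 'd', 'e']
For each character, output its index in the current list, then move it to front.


MTF encoding:
'd': index 1 in ['a', 'd', 'e'] -> ['d', 'a', 'e']
'd': index 0 in ['d', 'a', 'e'] -> ['d', 'a', 'e']
'e': index 2 in ['d', 'a', 'e'] -> ['e', 'd', 'a']
'd': index 1 in ['e', 'd', 'a'] -> ['d', 'e', 'a']
'a': index 2 in ['d', 'e', 'a'] -> ['a', 'd', 'e']
'e': index 2 in ['a', 'd', 'e'] -> ['e', 'a', 'd']


Output: [1, 0, 2, 1, 2, 2]


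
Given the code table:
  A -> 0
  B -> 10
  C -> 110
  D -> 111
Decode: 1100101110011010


Decoding:
110 -> C
0 -> A
10 -> B
111 -> D
0 -> A
0 -> A
110 -> C
10 -> B


Result: CABDAACB


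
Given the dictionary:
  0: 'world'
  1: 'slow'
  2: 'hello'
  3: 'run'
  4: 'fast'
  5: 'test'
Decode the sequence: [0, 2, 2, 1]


Look up each index in the dictionary:
  0 -> 'world'
  2 -> 'hello'
  2 -> 'hello'
  1 -> 'slow'

Decoded: "world hello hello slow"


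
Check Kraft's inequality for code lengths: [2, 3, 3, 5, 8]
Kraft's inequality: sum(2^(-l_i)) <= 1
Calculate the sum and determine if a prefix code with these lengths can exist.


Sum = 2^(-2) + 2^(-3) + 2^(-3) + 2^(-5) + 2^(-8)
    = 0.25 + 0.125 + 0.125 + 0.03125 + 0.00390625
    = 137/256 = 0.53515625
Since 0.53515625 <= 1, Kraft's inequality IS satisfied.
A prefix code with these lengths CAN exist.

Kraft sum = 0.53515625. Satisfied.


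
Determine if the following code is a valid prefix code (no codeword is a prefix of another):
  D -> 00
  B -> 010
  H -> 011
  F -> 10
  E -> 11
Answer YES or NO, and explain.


Checking each pair (does one codeword prefix another?):
  D='00' vs B='010': no prefix
  D='00' vs H='011': no prefix
  D='00' vs F='10': no prefix
  D='00' vs E='11': no prefix
  B='010' vs D='00': no prefix
  B='010' vs H='011': no prefix
  B='010' vs F='10': no prefix
  B='010' vs E='11': no prefix
  H='011' vs D='00': no prefix
  H='011' vs B='010': no prefix
  H='011' vs F='10': no prefix
  H='011' vs E='11': no prefix
  F='10' vs D='00': no prefix
  F='10' vs B='010': no prefix
  F='10' vs H='011': no prefix
  F='10' vs E='11': no prefix
  E='11' vs D='00': no prefix
  E='11' vs B='010': no prefix
  E='11' vs H='011': no prefix
  E='11' vs F='10': no prefix
No violation found over all pairs.

YES -- this is a valid prefix code. No codeword is a prefix of any other codeword.


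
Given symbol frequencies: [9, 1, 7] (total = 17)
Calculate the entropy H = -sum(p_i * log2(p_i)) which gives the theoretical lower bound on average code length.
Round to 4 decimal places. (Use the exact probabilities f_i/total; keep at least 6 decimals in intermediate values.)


Per-symbol terms -p_i * log2(p_i) with p_i = f_i/17:
  p = 9/17 = 0.529412: log2(p) = -0.917538, -p*log2(p) = 0.485755
  p = 1/17 = 0.058824: log2(p) = -4.087463, -p*log2(p) = 0.240439
  p = 7/17 = 0.411765: log2(p) = -1.280108, -p*log2(p) = 0.527103
H = 0.485755 + 0.240439 + 0.527103 = 1.253297

H = 1.2533 bits/symbol


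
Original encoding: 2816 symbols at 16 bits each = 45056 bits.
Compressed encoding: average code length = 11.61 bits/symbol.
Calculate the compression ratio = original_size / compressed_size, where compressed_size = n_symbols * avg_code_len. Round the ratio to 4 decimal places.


original_size = n_symbols * orig_bits = 2816 * 16 = 45056 bits
compressed_size = n_symbols * avg_code_len = 2816 * 11.61 = 32693.76 bits
ratio = original_size / compressed_size = 45056 / 32693.76 = 1.3781

Compression ratio = 1.3781


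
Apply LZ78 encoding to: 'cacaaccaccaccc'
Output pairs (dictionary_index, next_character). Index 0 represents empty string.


LZ78 encoding steps:
Dictionary: {0: ''}
Step 1: w='' (idx 0), next='c' -> output (0, 'c'), add 'c' as idx 1
Step 2: w='' (idx 0), next='a' -> output (0, 'a'), add 'a' as idx 2
Step 3: w='c' (idx 1), next='a' -> output (1, 'a'), add 'ca' as idx 3
Step 4: w='a' (idx 2), next='c' -> output (2, 'c'), add 'ac' as idx 4
Step 5: w='ca' (idx 3), next='c' -> output (3, 'c'), add 'cac' as idx 5
Step 6: w='cac' (idx 5), next='c' -> output (5, 'c'), add 'cacc' as idx 6
Step 7: w='c' (idx 1), end of input -> output (1, '')


Encoded: [(0, 'c'), (0, 'a'), (1, 'a'), (2, 'c'), (3, 'c'), (5, 'c'), (1, '')]


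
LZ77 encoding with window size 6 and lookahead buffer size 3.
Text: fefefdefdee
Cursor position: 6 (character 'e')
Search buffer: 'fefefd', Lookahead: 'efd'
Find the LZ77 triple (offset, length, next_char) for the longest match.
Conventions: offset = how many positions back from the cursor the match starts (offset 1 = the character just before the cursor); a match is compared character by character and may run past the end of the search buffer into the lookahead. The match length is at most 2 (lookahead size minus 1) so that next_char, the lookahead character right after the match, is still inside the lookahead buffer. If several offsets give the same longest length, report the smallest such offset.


Try each offset into the search buffer:
  offset=1 (pos 5, char 'd'): match length 0
  offset=2 (pos 4, char 'f'): match length 0
  offset=3 (pos 3, char 'e'): match length 2
  offset=4 (pos 2, char 'f'): match length 0
  offset=5 (pos 1, char 'e'): match length 2
  offset=6 (pos 0, char 'f'): match length 0
Longest match has length 2, found at offsets 3, 5; take the smallest, offset 3.
next_char = character at position 6 + 2 = 8 -> 'd'

Best match: offset=3, length=2 (matching 'ef' starting at position 3)
LZ77 triple: (3, 2, 'd')


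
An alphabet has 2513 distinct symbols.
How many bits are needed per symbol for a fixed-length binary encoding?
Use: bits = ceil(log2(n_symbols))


log2(2513) = 11.2952
Bracket: 2^11 = 2048 < 2513 <= 2^12 = 4096
So ceil(log2(2513)) = 12

bits = ceil(log2(2513)) = ceil(11.2952) = 12 bits


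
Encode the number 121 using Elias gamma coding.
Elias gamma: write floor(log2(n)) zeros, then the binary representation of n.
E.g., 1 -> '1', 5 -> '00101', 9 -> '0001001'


num_bits = floor(log2(121)) + 1 = 7
leading_zeros = num_bits - 1 = 6
binary(121) = 1111001

Elias gamma(121) = '000000' + '1111001' = 0000001111001 (13 bits)


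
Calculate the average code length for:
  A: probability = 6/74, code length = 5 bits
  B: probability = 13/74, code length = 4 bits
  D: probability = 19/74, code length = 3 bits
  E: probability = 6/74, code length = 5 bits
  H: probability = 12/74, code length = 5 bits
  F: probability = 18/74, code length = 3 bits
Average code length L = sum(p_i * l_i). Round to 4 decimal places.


Weighted contributions p_i * l_i:
  A: (6/74) * 5 = 30/74
  B: (13/74) * 4 = 52/74
  D: (19/74) * 3 = 57/74
  E: (6/74) * 5 = 30/74
  H: (12/74) * 5 = 60/74
  F: (18/74) * 3 = 54/74
Sum = (30 + 52 + 57 + 30 + 60 + 54)/74 = 283/74

L = 283/74 = 3.8243 bits/symbol


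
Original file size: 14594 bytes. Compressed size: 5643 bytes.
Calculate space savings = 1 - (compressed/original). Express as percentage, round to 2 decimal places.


ratio = compressed/original = 5643/14594 = 0.386666
savings = 1 - ratio = 1 - 0.386666 = 0.613334
as a percentage: 0.613334 * 100 = 61.33%

Space savings = 1 - 5643/14594 = 61.33%


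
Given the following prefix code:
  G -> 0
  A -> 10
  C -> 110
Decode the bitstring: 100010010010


Decoding step by step:
Bits 10 -> A
Bits 0 -> G
Bits 0 -> G
Bits 10 -> A
Bits 0 -> G
Bits 10 -> A
Bits 0 -> G
Bits 10 -> A


Decoded message: AGGAGAGA


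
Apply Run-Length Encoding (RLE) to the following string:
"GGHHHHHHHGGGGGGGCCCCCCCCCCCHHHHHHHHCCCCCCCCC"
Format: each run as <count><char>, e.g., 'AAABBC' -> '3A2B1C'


Scanning runs left to right:
  i=0: run of 'G' x 2 -> '2G'
  i=2: run of 'H' x 7 -> '7H'
  i=9: run of 'G' x 7 -> '7G'
  i=16: run of 'C' x 11 -> '11C'
  i=27: run of 'H' x 8 -> '8H'
  i=35: run of 'C' x 9 -> '9C'

RLE = 2G7H7G11C8H9C


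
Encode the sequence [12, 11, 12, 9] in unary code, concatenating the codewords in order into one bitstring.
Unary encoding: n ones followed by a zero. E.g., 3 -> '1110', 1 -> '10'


Encode each number as n ones followed by a terminating 0:
  12 -> 1111111111110 (13 bits)
  11 -> 111111111110 (12 bits)
  12 -> 1111111111110 (13 bits)
  9 -> 1111111110 (10 bits)
Total length = 13 + 12 + 13 + 10 = 48 bits.

Unary([12, 11, 12, 9]) = 111111111111011111111111011111111111101111111110 (48 bits)


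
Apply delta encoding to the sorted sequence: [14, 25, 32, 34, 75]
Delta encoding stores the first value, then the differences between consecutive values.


First value: 14
Deltas:
  25 - 14 = 11
  32 - 25 = 7
  34 - 32 = 2
  75 - 34 = 41


Delta encoded: [14, 11, 7, 2, 41]


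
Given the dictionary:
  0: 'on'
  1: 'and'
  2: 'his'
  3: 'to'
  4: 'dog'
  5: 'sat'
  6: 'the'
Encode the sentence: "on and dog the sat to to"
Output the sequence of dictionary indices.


Look up each word in the dictionary:
  'on' -> 0
  'and' -> 1
  'dog' -> 4
  'the' -> 6
  'sat' -> 5
  'to' -> 3
  'to' -> 3

Encoded: [0, 1, 4, 6, 5, 3, 3]


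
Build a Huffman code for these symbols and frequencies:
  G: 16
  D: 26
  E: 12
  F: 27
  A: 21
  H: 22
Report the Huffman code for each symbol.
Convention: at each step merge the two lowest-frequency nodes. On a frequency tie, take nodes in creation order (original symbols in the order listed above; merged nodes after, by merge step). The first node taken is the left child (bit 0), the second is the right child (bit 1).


Huffman tree construction:
Step 1: Merge E(12) + G(16) = 28
Step 2: Merge A(21) + H(22) = 43
Step 3: Merge D(26) + F(27) = 53
Step 4: Merge (E+G)(28) + (A+H)(43) = 71
Step 5: Merge (D+F)(53) + ((E+G)+(A+H))(71) = 124
Read each symbol's code off the tree from the root (left child = 0, right child = 1).

Codes:
  G: 101 (length 3)
  D: 00 (length 2)
  E: 100 (length 3)
  F: 01 (length 2)
  A: 110 (length 3)
  H: 111 (length 3)
Average code length: 319/124 = 2.5726 bits/symbol


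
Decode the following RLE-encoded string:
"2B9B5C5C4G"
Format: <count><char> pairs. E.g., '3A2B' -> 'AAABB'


Expanding each <count><char> pair:
  2B -> 'BB'
  9B -> 'BBBBBBBBB'
  5C -> 'CCCCC'
  5C -> 'CCCCC'
  4G -> 'GGGG'

Decoded = BBBBBBBBBBBCCCCCCCCCCGGGG


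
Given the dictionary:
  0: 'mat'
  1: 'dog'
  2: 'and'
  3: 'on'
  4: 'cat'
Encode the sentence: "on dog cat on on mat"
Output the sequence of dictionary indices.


Look up each word in the dictionary:
  'on' -> 3
  'dog' -> 1
  'cat' -> 4
  'on' -> 3
  'on' -> 3
  'mat' -> 0

Encoded: [3, 1, 4, 3, 3, 0]


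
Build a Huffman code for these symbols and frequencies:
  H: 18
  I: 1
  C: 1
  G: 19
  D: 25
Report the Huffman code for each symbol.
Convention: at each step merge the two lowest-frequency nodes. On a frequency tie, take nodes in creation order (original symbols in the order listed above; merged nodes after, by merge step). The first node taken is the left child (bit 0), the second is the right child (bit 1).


Huffman tree construction:
Step 1: Merge I(1) + C(1) = 2
Step 2: Merge (I+C)(2) + H(18) = 20
Step 3: Merge G(19) + ((I+C)+H)(20) = 39
Step 4: Merge D(25) + (G+((I+C)+H))(39) = 64
Read each symbol's code off the tree from the root (left child = 0, right child = 1).

Codes:
  H: 111 (length 3)
  I: 1100 (length 4)
  C: 1101 (length 4)
  G: 10 (length 2)
  D: 0 (length 1)
Average code length: 125/64 = 1.9531 bits/symbol


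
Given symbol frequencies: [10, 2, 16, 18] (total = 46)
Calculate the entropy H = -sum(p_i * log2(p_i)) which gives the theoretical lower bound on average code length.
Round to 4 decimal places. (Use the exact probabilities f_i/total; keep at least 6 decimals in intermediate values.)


Per-symbol terms -p_i * log2(p_i) with p_i = f_i/46:
  p = 10/46 = 0.217391: log2(p) = -2.201634, -p*log2(p) = 0.478616
  p = 2/46 = 0.043478: log2(p) = -4.523562, -p*log2(p) = 0.196677
  p = 16/46 = 0.347826: log2(p) = -1.523562, -p*log2(p) = 0.529935
  p = 18/46 = 0.391304: log2(p) = -1.353637, -p*log2(p) = 0.529684
H = 0.478616 + 0.196677 + 0.529935 + 0.529684 = 1.734912

H = 1.7349 bits/symbol


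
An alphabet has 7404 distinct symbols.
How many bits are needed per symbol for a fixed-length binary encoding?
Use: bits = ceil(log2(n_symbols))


log2(7404) = 12.8541
Bracket: 2^12 = 4096 < 7404 <= 2^13 = 8192
So ceil(log2(7404)) = 13

bits = ceil(log2(7404)) = ceil(12.8541) = 13 bits


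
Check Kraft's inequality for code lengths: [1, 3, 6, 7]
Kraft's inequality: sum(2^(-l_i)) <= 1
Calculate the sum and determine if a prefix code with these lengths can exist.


Sum = 2^(-1) + 2^(-3) + 2^(-6) + 2^(-7)
    = 0.5 + 0.125 + 0.015625 + 0.0078125
    = 83/128 = 0.6484375
Since 0.6484375 <= 1, Kraft's inequality IS satisfied.
A prefix code with these lengths CAN exist.

Kraft sum = 0.6484375. Satisfied.


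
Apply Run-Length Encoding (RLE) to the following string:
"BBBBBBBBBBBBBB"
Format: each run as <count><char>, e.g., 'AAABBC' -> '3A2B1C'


Scanning runs left to right:
  i=0: run of 'B' x 14 -> '14B'

RLE = 14B


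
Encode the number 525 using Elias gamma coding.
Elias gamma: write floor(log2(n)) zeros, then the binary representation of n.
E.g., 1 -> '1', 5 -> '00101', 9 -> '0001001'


num_bits = floor(log2(525)) + 1 = 10
leading_zeros = num_bits - 1 = 9
binary(525) = 1000001101

Elias gamma(525) = '000000000' + '1000001101' = 0000000001000001101 (19 bits)


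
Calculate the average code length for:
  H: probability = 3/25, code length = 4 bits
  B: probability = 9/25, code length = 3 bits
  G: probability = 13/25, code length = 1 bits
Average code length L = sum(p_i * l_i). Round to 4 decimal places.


Weighted contributions p_i * l_i:
  H: (3/25) * 4 = 12/25
  B: (9/25) * 3 = 27/25
  G: (13/25) * 1 = 13/25
Sum = (12 + 27 + 13)/25 = 52/25

L = 52/25 = 2.0800 bits/symbol


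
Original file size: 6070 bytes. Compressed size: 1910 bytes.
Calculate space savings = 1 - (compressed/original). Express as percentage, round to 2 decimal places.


ratio = compressed/original = 1910/6070 = 0.314662
savings = 1 - ratio = 1 - 0.314662 = 0.685338
as a percentage: 0.685338 * 100 = 68.53%

Space savings = 1 - 1910/6070 = 68.53%


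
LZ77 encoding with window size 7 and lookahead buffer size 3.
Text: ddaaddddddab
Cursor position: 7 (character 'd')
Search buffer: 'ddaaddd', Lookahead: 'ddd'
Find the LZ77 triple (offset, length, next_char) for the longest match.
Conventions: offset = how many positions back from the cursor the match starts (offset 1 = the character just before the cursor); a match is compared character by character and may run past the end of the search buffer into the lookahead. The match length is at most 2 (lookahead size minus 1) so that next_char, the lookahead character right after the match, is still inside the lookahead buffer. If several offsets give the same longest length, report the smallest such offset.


Try each offset into the search buffer:
  offset=1 (pos 6, char 'd'): match length 2
  offset=2 (pos 5, char 'd'): match length 2
  offset=3 (pos 4, char 'd'): match length 2
  offset=4 (pos 3, char 'a'): match length 0
  offset=5 (pos 2, char 'a'): match length 0
  offset=6 (pos 1, char 'd'): match length 1
  offset=7 (pos 0, char 'd'): match length 2
Longest match has length 2, found at offsets 1, 2, 3, 7; take the smallest, offset 1.
next_char = character at position 7 + 2 = 9 -> 'd'

Best match: offset=1, length=2 (matching 'dd' starting at position 6)
LZ77 triple: (1, 2, 'd')


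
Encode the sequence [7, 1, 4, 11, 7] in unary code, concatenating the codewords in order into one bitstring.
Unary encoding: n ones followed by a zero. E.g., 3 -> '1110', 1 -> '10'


Encode each number as n ones followed by a terminating 0:
  7 -> 11111110 (8 bits)
  1 -> 10 (2 bits)
  4 -> 11110 (5 bits)
  11 -> 111111111110 (12 bits)
  7 -> 11111110 (8 bits)
Total length = 8 + 2 + 5 + 12 + 8 = 35 bits.

Unary([7, 1, 4, 11, 7]) = 11111110101111011111111111011111110 (35 bits)


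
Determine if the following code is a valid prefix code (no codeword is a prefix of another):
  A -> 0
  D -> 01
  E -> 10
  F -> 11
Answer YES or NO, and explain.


Checking each pair (does one codeword prefix another?):
  A='0' vs D='01': prefix -- VIOLATION

NO -- this is NOT a valid prefix code. A (0) is a prefix of D (01).


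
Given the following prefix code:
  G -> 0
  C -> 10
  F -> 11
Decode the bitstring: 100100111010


Decoding step by step:
Bits 10 -> C
Bits 0 -> G
Bits 10 -> C
Bits 0 -> G
Bits 11 -> F
Bits 10 -> C
Bits 10 -> C


Decoded message: CGCGFCC


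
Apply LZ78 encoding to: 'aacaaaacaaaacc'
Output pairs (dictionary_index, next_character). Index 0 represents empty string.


LZ78 encoding steps:
Dictionary: {0: ''}
Step 1: w='' (idx 0), next='a' -> output (0, 'a'), add 'a' as idx 1
Step 2: w='a' (idx 1), next='c' -> output (1, 'c'), add 'ac' as idx 2
Step 3: w='a' (idx 1), next='a' -> output (1, 'a'), add 'aa' as idx 3
Step 4: w='aa' (idx 3), next='c' -> output (3, 'c'), add 'aac' as idx 4
Step 5: w='aa' (idx 3), next='a' -> output (3, 'a'), add 'aaa' as idx 5
Step 6: w='ac' (idx 2), next='c' -> output (2, 'c'), add 'acc' as idx 6


Encoded: [(0, 'a'), (1, 'c'), (1, 'a'), (3, 'c'), (3, 'a'), (2, 'c')]


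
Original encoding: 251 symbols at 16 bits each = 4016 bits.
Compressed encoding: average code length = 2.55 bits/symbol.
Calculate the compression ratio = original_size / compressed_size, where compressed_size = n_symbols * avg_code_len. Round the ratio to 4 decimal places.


original_size = n_symbols * orig_bits = 251 * 16 = 4016 bits
compressed_size = n_symbols * avg_code_len = 251 * 2.55 = 640.05 bits
ratio = original_size / compressed_size = 4016 / 640.05 = 6.2745

Compression ratio = 6.2745


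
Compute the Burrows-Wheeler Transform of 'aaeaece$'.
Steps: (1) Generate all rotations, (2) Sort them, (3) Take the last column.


Rotations (sorted):
  0: $aaeaece -> last char: e
  1: aaeaece$ -> last char: $
  2: aeaece$a -> last char: a
  3: aece$aae -> last char: e
  4: ce$aaeae -> last char: e
  5: e$aaeaec -> last char: c
  6: eaece$aa -> last char: a
  7: ece$aaea -> last char: a


BWT = e$aeecaa


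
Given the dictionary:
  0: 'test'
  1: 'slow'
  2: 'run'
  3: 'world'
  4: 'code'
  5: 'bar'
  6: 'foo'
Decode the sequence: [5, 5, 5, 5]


Look up each index in the dictionary:
  5 -> 'bar'
  5 -> 'bar'
  5 -> 'bar'
  5 -> 'bar'

Decoded: "bar bar bar bar"


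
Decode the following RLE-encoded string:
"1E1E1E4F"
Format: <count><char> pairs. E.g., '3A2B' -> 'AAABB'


Expanding each <count><char> pair:
  1E -> 'E'
  1E -> 'E'
  1E -> 'E'
  4F -> 'FFFF'

Decoded = EEEFFFF


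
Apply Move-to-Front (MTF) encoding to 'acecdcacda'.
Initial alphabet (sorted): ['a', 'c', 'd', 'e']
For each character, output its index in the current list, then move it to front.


MTF encoding:
'a': index 0 in ['a', 'c', 'd', 'e'] -> ['a', 'c', 'd', 'e']
'c': index 1 in ['a', 'c', 'd', 'e'] -> ['c', 'a', 'd', 'e']
'e': index 3 in ['c', 'a', 'd', 'e'] -> ['e', 'c', 'a', 'd']
'c': index 1 in ['e', 'c', 'a', 'd'] -> ['c', 'e', 'a', 'd']
'd': index 3 in ['c', 'e', 'a', 'd'] -> ['d', 'c', 'e', 'a']
'c': index 1 in ['d', 'c', 'e', 'a'] -> ['c', 'd', 'e', 'a']
'a': index 3 in ['c', 'd', 'e', 'a'] -> ['a', 'c', 'd', 'e']
'c': index 1 in ['a', 'c', 'd', 'e'] -> ['c', 'a', 'd', 'e']
'd': index 2 in ['c', 'a', 'd', 'e'] -> ['d', 'c', 'a', 'e']
'a': index 2 in ['d', 'c', 'a', 'e'] -> ['a', 'd', 'c', 'e']


Output: [0, 1, 3, 1, 3, 1, 3, 1, 2, 2]
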